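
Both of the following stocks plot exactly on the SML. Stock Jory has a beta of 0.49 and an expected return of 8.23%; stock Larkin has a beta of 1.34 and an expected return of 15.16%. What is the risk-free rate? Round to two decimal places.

Both satisfy E(R) = R_f + β·MRP, so the slope of the SML is
MRP = (15.16% − 8.23%) / (1.34 − 0.49) = 6.93% / 0.85 = 8.1529%
R_f = E(R_Jory) − β_Jory·MRP = 8.23% − 0.49 × 8.1529% = 4.2351%

4.24%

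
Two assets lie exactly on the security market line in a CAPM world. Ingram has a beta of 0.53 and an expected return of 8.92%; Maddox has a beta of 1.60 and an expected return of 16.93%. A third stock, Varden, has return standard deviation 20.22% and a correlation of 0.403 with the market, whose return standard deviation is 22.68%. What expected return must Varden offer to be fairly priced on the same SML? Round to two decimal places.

7.64%

MRP = (16.93% − 8.92%) / (1.60 − 0.53) = 7.4860%
R_f = 8.92% − 0.53 × 7.4860% = 4.9524%
β_Varden = ρ·σ_i/σ_m = 0.403 × 20.22 / 22.68 = 0.3593
E(R_Varden) = R_f + β × MRP = 4.9524% + 0.3593 × 7.4860% = 7.64%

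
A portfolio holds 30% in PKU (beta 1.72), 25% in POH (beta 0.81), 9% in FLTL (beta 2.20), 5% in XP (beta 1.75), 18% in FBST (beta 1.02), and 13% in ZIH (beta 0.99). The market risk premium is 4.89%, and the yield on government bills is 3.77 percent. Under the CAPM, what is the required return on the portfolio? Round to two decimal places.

β_P = Σ w_i β_i = 0.30×1.72 + 0.25×0.81 + 0.09×2.20 + 0.05×1.75 + 0.18×1.02 + 0.13×0.99 = 1.3163
E(R_P) = R_f + β_P × MRP = 3.77% + 1.3163 × 4.89% = 10.21%

10.21%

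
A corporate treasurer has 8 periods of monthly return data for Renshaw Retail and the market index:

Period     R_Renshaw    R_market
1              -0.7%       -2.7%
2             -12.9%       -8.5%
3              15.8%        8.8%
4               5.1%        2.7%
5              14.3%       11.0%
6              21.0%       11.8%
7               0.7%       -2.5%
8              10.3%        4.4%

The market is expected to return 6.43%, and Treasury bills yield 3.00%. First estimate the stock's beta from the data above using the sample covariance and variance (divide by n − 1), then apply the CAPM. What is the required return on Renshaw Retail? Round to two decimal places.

Mean R_i = (-0.7 − 12.9 + 15.8 + 5.1 + 14.3 + 21.0 + 0.7 + 10.3) / 8 = 6.7000%
Mean R_m = (-2.7 − 8.5 + 8.8 + 2.7 + 11.0 + 11.8 − 2.5 + 4.4) / 8 = 3.1250%
Σ(R_i − R̄_i)(R_m − R̄_m) = 545.5200  ⇒  Cov = 545.5200 / 7 = 77.9314
Σ(R_m − R̄_m)² = 371.9950  ⇒  Var(R_m) = 371.9950 / 7 = 53.1421
β = Cov / Var(R_m) = 77.9314 / 53.1421 = 1.4665
MRP = 6.43% − 3.00% = 3.43%
E(R) = R_f + β × MRP = 3.00% + 1.4665 × 3.43% = 8.03%

8.03%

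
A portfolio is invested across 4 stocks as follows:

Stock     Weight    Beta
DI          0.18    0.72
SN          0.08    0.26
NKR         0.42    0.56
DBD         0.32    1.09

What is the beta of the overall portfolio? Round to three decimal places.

β_P = Σ w_i β_i = 0.18×0.72 + 0.08×0.26 + 0.42×0.56 + 0.32×1.09 = 0.7344

0.734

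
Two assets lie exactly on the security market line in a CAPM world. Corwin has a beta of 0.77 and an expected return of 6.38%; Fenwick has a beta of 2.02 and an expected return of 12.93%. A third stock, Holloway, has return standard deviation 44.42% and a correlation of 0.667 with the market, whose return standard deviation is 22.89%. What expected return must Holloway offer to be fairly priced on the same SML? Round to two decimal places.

MRP = (12.93% − 6.38%) / (2.02 − 0.77) = 5.2400%
R_f = 6.38% − 0.77 × 5.2400% = 2.3452%
β_Holloway = ρ·σ_i/σ_m = 0.667 × 44.42 / 22.89 = 1.2944
E(R_Holloway) = R_f + β × MRP = 2.3452% + 1.2944 × 5.2400% = 9.13%

9.13%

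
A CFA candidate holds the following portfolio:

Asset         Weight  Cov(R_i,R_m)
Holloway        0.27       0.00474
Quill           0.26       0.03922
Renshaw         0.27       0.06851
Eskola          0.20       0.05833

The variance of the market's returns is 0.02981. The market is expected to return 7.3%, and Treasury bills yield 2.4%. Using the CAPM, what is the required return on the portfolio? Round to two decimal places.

β_Holloway = 0.00474 / 0.02981 = 0.1590
β_Quill = 0.03922 / 0.02981 = 1.3157
β_Renshaw = 0.06851 / 0.02981 = 2.2982
β_Eskola = 0.05833 / 0.02981 = 1.9567
β_P = Σ w_i β_i = 0.27×0.1590 + 0.26×1.3157 + 0.27×2.2982 + 0.20×1.9567 = 1.3969
MRP = 7.3% − 2.4% = 4.90%
E(R_P) = R_f + β_P × MRP = 2.4% + 1.3969 × 4.9% = 9.24%

9.24%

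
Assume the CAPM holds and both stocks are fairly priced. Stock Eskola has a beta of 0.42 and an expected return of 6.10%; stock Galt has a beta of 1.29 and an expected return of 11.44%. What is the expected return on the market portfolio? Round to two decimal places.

9.66%

Both satisfy E(R) = R_f + β·MRP, so the slope of the SML is
MRP = (11.44% − 6.10%) / (1.29 − 0.42) = 5.34% / 0.87 = 6.1379%
R_f = E(R_Eskola) − β_Eskola·MRP = 6.10% − 0.42 × 6.1379% = 3.5221%
E(R_m) = R_f + MRP = 3.5221% + 6.1379% = 9.66%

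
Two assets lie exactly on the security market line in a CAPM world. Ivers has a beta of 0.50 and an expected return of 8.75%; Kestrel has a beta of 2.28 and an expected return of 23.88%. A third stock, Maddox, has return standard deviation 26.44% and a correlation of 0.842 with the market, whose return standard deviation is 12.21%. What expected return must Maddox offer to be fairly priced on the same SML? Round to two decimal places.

MRP = (23.88% − 8.75%) / (2.28 − 0.50) = 8.5000%
R_f = 8.75% − 0.50 × 8.5000% = 4.5000%
β_Maddox = ρ·σ_i/σ_m = 0.842 × 26.44 / 12.21 = 1.8233
E(R_Maddox) = R_f + β × MRP = 4.5000% + 1.8233 × 8.5000% = 20.00%

20.00%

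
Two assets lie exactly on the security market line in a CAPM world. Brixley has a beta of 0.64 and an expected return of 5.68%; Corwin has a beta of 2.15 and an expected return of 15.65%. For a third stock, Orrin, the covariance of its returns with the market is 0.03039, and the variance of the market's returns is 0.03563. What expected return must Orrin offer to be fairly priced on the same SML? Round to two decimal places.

7.09%

MRP = (15.65% − 5.68%) / (2.15 − 0.64) = 6.6026%
R_f = 5.68% − 0.64 × 6.6026% = 1.4543%
β_Orrin = Cov / Var(R_m) = 0.03039 / 0.03563 = 0.8529
E(R_Orrin) = R_f + β × MRP = 1.4543% + 0.8529 × 6.6026% = 7.09%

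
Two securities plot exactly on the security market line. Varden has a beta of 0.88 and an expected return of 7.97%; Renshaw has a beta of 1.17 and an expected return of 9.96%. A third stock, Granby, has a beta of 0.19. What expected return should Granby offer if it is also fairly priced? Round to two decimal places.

3.24%

MRP (SML slope) = (9.96% − 7.97%) / (1.17 − 0.88) = 1.99% / 0.29 = 6.8621%
R_f (intercept) = 7.97% − 0.88 × 6.8621% = 1.9314%
E(R_Granby) = R_f + β × MRP = 1.9314% + 0.19 × 6.8621% = 3.24%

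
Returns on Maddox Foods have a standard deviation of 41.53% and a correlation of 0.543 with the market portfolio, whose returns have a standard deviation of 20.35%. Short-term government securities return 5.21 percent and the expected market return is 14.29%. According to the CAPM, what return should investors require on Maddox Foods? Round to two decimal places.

β = ρ × σ_i / σ_m = 0.543 × 41.53% / 20.35% = 1.1081
MRP = 14.29% − 5.21% = 9.08%
E(R) = 5.21% + 1.1081 × 9.08% = 15.27%

15.27%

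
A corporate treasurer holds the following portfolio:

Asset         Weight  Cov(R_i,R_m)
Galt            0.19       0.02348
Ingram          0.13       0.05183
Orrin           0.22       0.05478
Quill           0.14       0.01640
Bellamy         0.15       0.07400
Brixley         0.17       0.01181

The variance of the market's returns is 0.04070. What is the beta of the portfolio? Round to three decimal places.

β_Galt = 0.02348 / 0.04070 = 0.5769
β_Ingram = 0.05183 / 0.04070 = 1.2735
β_Orrin = 0.05478 / 0.04070 = 1.3459
β_Quill = 0.01640 / 0.04070 = 0.4029
β_Bellamy = 0.07400 / 0.04070 = 1.8182
β_Brixley = 0.01181 / 0.04070 = 0.2902
β_P = Σ w_i β_i = 0.19×0.5769 + 0.13×1.2735 + 0.22×1.3459 + 0.14×0.4029 + 0.15×1.8182 + 0.17×0.2902 = 0.9497

0.950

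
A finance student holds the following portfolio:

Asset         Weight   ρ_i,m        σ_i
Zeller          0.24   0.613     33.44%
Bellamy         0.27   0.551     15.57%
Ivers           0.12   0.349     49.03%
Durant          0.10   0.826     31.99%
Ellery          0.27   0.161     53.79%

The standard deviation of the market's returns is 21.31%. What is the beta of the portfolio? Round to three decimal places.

0.670

β_Zeller = 0.613 × 33.44% / 21.31% = 0.9619
β_Bellamy = 0.551 × 15.57% / 21.31% = 0.4026
β_Ivers = 0.349 × 49.03% / 21.31% = 0.8030
β_Durant = 0.826 × 31.99% / 21.31% = 1.2400
β_Ellery = 0.161 × 53.79% / 21.31% = 0.4064
β_P = Σ w_i β_i = 0.24×0.9619 + 0.27×0.4026 + 0.12×0.8030 + 0.10×1.2400 + 0.27×0.4064 = 0.6696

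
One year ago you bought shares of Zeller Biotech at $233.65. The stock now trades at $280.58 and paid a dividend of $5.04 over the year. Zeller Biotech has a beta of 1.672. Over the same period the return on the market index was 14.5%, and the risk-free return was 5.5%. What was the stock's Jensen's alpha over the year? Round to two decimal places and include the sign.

+1.69%

Realised HPR = (P1 + D1 − P0) / P0 = (280.58 + 5.04 − 233.65) / 233.65 = 51.97 / 233.65 = 22.2427%
MRP = 14.5% − 5.5% = 9.00%
CAPM required = R_f + β·MRP = 5.5% + 1.672 × 9.0% = 20.5480%
α = realised − required = 22.2427% − 20.5480% = +1.69%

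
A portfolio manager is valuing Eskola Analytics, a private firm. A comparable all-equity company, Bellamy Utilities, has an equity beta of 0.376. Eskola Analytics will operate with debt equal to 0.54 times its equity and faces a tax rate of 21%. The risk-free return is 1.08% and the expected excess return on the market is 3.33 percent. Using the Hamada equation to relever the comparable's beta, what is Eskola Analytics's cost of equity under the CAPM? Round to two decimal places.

2.87%

β_L = β_U × [1 + (1 − t)(D/E)] = 0.376 × [1 + (1 − 0.21) × 0.54]
    = 0.376 × [1 + 0.79 × 0.54] = 0.376 × 1.4266 = 0.5364
E(R) = R_f + β_L × MRP = 1.08% + 0.5364 × 3.33% = 2.87%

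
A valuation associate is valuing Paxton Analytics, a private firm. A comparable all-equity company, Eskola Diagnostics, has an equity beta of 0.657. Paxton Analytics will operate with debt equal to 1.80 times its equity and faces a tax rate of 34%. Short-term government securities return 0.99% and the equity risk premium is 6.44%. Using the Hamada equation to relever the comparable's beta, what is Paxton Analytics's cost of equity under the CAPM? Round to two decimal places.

10.25%

β_L = β_U × [1 + (1 − t)(D/E)] = 0.657 × [1 + (1 − 0.34) × 1.80]
    = 0.657 × [1 + 0.66 × 1.80] = 0.657 × 2.1880 = 1.4375
E(R) = R_f + β_L × MRP = 0.99% + 1.4375 × 6.44% = 10.25%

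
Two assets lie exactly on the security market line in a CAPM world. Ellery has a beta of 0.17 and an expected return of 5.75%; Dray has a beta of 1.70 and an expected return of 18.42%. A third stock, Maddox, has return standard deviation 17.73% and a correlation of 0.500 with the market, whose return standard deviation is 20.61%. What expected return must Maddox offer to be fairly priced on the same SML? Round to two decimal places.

MRP = (18.42% − 5.75%) / (1.70 − 0.17) = 8.2810%
R_f = 5.75% − 0.17 × 8.2810% = 4.3422%
β_Maddox = ρ·σ_i/σ_m = 0.500 × 17.73 / 20.61 = 0.4301
E(R_Maddox) = R_f + β × MRP = 4.3422% + 0.4301 × 8.2810% = 7.90%

7.90%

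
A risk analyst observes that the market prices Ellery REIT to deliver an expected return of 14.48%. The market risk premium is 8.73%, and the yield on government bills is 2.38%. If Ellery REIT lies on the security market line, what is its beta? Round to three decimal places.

1.386

β = (E(R) − R_f) / MRP = (14.48% − 2.38%) / 8.73% = 12.10% / 8.73% = 1.386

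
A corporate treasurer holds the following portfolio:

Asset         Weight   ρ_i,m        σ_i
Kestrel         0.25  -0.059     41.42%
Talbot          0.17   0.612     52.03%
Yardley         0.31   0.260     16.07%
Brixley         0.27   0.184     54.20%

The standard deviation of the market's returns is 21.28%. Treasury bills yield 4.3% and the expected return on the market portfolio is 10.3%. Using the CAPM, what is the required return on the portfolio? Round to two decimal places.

6.78%

β_Kestrel = -0.059 × 41.42% / 21.28% = -0.1148
β_Talbot = 0.612 × 52.03% / 21.28% = 1.4964
β_Yardley = 0.260 × 16.07% / 21.28% = 0.1963
β_Brixley = 0.184 × 54.20% / 21.28% = 0.4686
β_P = Σ w_i β_i = 0.25×-0.1148 + 0.17×1.4964 + 0.31×0.1963 + 0.27×0.4686 = 0.4131
MRP = 10.3% − 4.3% = 6.00%
E(R_P) = R_f + β_P × MRP = 4.3% + 0.4131 × 6.0% = 6.78%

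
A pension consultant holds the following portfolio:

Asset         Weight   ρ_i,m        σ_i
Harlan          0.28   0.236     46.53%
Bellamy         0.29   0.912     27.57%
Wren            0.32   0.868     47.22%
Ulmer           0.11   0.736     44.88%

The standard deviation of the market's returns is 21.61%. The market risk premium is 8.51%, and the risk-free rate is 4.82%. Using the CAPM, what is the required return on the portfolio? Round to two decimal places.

15.50%

β_Harlan = 0.236 × 46.53% / 21.61% = 0.5081
β_Bellamy = 0.912 × 27.57% / 21.61% = 1.1635
β_Wren = 0.868 × 47.22% / 21.61% = 1.8967
β_Ulmer = 0.736 × 44.88% / 21.61% = 1.5285
β_P = Σ w_i β_i = 0.28×0.5081 + 0.29×1.1635 + 0.32×1.8967 + 0.11×1.5285 = 1.2548
E(R_P) = R_f + β_P × MRP = 4.82% + 1.2548 × 8.51% = 15.50%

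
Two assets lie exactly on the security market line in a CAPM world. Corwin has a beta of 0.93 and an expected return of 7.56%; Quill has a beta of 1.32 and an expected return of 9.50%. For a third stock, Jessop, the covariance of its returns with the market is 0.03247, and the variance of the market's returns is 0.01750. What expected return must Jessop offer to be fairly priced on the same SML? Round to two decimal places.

MRP = (9.50% − 7.56%) / (1.32 − 0.93) = 4.9744%
R_f = 7.56% − 0.93 × 4.9744% = 2.9338%
β_Jessop = Cov / Var(R_m) = 0.03247 / 0.01750 = 1.8554
E(R_Jessop) = R_f + β × MRP = 2.9338% + 1.8554 × 4.9744% = 12.16%

12.16%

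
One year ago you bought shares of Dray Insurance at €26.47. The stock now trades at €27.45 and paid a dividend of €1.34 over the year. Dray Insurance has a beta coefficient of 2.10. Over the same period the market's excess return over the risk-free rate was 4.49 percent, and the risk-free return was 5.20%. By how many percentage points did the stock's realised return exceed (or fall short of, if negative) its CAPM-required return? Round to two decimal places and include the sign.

Realised HPR = (P1 + D1 − P0) / P0 = (27.45 + 1.34 − 26.47) / 26.47 = 2.32 / 26.47 = 8.7646%
CAPM required = R_f + β·MRP = 5.20% + 2.10 × 4.49% = 14.6290%
α = realised − required = 8.7646% − 14.6290% = -5.86%

-5.86%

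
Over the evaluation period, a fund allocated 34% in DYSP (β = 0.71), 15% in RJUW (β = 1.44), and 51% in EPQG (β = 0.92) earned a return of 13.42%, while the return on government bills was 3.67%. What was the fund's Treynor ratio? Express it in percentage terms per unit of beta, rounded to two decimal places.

β_P = 0.34×0.71 + 0.15×1.44 + 0.51×0.92 = 0.9266
Treynor = (R_P − R_f) / β_P = (13.42% − 3.67%) / 0.9266 = 9.75% / 0.9266 = 10.52%

10.52%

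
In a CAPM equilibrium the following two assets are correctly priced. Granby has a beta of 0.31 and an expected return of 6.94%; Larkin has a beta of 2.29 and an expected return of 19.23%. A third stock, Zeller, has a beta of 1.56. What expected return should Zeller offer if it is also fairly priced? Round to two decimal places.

14.70%

MRP (SML slope) = (19.23% − 6.94%) / (2.29 − 0.31) = 12.29% / 1.98 = 6.2071%
R_f (intercept) = 6.94% − 0.31 × 6.2071% = 5.0158%
E(R_Zeller) = R_f + β × MRP = 5.0158% + 1.56 × 6.2071% = 14.70%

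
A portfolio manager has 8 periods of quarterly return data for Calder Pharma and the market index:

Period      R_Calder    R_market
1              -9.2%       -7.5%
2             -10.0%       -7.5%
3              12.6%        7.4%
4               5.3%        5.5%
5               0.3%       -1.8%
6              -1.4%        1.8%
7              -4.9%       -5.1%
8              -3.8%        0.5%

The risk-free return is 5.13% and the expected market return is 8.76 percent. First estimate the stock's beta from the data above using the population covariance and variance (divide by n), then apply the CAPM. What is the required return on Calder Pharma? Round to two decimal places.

9.61%

Mean R_i = (-9.2 − 10.0 + 12.6 + 5.3 + 0.3 − 1.4 − 4.9 − 3.8) / 8 = -1.3875%
Mean R_m = (-7.5 − 7.5 + 7.4 + 5.5 − 1.8 + 1.8 − 5.1 + 0.5) / 8 = -0.8375%
Σ(R_i − R̄_i)(R_m − R̄_m) = 277.1238  ⇒  Cov = 277.1238 / 8 = 34.6405
Σ(R_m − R̄_m)² = 224.6388  ⇒  Var(R_m) = 224.6388 / 8 = 28.0799
β = Cov / Var(R_m) = 34.6405 / 28.0799 = 1.2336
MRP = 8.76% − 5.13% = 3.63%
E(R) = R_f + β × MRP = 5.13% + 1.2336 × 3.63% = 9.61%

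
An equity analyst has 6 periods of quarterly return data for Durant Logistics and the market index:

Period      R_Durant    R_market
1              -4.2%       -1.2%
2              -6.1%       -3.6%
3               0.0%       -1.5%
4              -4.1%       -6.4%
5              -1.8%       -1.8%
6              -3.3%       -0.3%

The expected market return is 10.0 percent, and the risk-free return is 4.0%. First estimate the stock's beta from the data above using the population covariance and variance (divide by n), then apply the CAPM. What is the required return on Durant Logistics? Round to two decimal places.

Mean R_i = (-4.2 − 6.1 + 0.0 − 4.1 − 1.8 − 3.3) / 6 = -3.2500%
Mean R_m = (-1.2 − 3.6 − 1.5 − 6.4 − 1.8 − 0.3) / 6 = -2.4667%
Σ(R_i − R̄_i)(R_m − R̄_m) = 9.3700  ⇒  Cov = 9.3700 / 6 = 1.5617
Σ(R_m − R̄_m)² = 24.4333  ⇒  Var(R_m) = 24.4333 / 6 = 4.0722
β = Cov / Var(R_m) = 1.5617 / 4.0722 = 0.3835
MRP = 10.0% − 4.0% = 6.00%
E(R) = R_f + β × MRP = 4.0% + 0.3835 × 6.0% = 6.30%

6.30%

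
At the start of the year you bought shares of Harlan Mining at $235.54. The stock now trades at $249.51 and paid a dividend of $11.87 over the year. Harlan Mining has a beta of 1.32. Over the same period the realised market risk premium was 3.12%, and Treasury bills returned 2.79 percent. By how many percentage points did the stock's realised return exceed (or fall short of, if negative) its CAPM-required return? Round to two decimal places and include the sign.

Realised HPR = (P1 + D1 − P0) / P0 = (249.51 + 11.87 − 235.54) / 235.54 = 25.84 / 235.54 = 10.9705%
CAPM required = R_f + β·MRP = 2.79% + 1.32 × 3.12% = 6.9084%
α = realised − required = 10.9705% − 6.9084% = +4.06%

+4.06%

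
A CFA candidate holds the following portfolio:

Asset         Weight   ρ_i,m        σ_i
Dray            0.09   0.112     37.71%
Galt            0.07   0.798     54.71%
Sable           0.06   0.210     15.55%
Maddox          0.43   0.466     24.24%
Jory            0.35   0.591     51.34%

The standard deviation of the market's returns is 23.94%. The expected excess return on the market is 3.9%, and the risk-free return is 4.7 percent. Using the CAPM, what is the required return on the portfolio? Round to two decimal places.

7.81%

β_Dray = 0.112 × 37.71% / 23.94% = 0.1764
β_Galt = 0.798 × 54.71% / 23.94% = 1.8237
β_Sable = 0.210 × 15.55% / 23.94% = 0.1364
β_Maddox = 0.466 × 24.24% / 23.94% = 0.4718
β_Jory = 0.591 × 51.34% / 23.94% = 1.2674
β_P = Σ w_i β_i = 0.09×0.1764 + 0.07×1.8237 + 0.06×0.1364 + 0.43×0.4718 + 0.35×1.2674 = 0.7982
E(R_P) = R_f + β_P × MRP = 4.7% + 0.7982 × 3.9% = 7.81%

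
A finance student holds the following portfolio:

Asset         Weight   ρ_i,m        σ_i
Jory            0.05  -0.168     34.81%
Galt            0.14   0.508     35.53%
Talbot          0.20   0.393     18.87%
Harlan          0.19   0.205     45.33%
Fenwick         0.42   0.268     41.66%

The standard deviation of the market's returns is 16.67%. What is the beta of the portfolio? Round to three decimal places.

β_Jory = -0.168 × 34.81% / 16.67% = -0.3508
β_Galt = 0.508 × 35.53% / 16.67% = 1.0827
β_Talbot = 0.393 × 18.87% / 16.67% = 0.4449
β_Harlan = 0.205 × 45.33% / 16.67% = 0.5574
β_Fenwick = 0.268 × 41.66% / 16.67% = 0.6698
β_P = Σ w_i β_i = 0.05×-0.3508 + 0.14×1.0827 + 0.20×0.4449 + 0.19×0.5574 + 0.42×0.6698 = 0.6102

0.610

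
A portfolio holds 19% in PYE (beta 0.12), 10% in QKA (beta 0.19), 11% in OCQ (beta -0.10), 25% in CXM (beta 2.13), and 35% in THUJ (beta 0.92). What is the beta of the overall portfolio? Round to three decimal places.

0.885

β_P = Σ w_i β_i = 0.19×0.12 + 0.10×0.19 + 0.11×-0.10 + 0.25×2.13 + 0.35×0.92 = 0.8853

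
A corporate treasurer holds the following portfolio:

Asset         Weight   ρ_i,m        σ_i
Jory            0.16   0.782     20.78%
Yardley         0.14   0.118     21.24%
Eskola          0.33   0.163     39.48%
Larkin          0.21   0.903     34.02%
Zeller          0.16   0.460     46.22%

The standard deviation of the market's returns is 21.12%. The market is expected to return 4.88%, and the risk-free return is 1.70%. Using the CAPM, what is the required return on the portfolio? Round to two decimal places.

β_Jory = 0.782 × 20.78% / 21.12% = 0.7694
β_Yardley = 0.118 × 21.24% / 21.12% = 0.1187
β_Eskola = 0.163 × 39.48% / 21.12% = 0.3047
β_Larkin = 0.903 × 34.02% / 21.12% = 1.4545
β_Zeller = 0.460 × 46.22% / 21.12% = 1.0067
β_P = Σ w_i β_i = 0.16×0.7694 + 0.14×0.1187 + 0.33×0.3047 + 0.21×1.4545 + 0.16×1.0067 = 0.7068
MRP = 4.88% − 1.70% = 3.18%
E(R_P) = R_f + β_P × MRP = 1.70% + 0.7068 × 3.18% = 3.95%

3.95%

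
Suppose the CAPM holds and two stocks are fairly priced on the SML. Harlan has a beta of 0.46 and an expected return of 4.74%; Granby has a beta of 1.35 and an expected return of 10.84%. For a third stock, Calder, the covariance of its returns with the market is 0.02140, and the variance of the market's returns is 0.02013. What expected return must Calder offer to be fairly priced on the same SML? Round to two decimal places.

8.87%

MRP = (10.84% − 4.74%) / (1.35 − 0.46) = 6.8539%
R_f = 4.74% − 0.46 × 6.8539% = 1.5872%
β_Calder = Cov / Var(R_m) = 0.02140 / 0.02013 = 1.0631
E(R_Calder) = R_f + β × MRP = 1.5872% + 1.0631 × 6.8539% = 8.87%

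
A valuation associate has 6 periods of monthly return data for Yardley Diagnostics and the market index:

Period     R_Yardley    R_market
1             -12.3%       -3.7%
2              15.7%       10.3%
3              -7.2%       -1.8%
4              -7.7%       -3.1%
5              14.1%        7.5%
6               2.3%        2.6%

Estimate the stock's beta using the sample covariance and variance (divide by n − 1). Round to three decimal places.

Mean R_i = (-12.3 + 15.7 − 7.2 − 7.7 + 14.1 + 2.3) / 6 = 0.8167%
Mean R_m = (-3.7 + 10.3 − 1.8 − 3.1 + 7.5 + 2.6) / 6 = 1.9667%
Σ(R_i − R̄_i)(R_m − R̄_m) = 346.1433  ⇒  Cov = 346.1433 / 5 = 69.2287
Σ(R_m − R̄_m)² = 172.4333  ⇒  Var(R_m) = 172.4333 / 5 = 34.4867
β = Cov / Var(R_m) = 69.2287 / 34.4867 = 2.0074

2.007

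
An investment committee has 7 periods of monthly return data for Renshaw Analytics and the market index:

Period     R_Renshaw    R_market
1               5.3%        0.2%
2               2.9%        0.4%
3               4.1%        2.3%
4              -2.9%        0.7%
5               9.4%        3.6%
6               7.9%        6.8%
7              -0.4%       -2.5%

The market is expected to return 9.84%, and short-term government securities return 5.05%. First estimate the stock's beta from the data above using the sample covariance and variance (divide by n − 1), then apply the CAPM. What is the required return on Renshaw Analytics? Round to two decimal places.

10.06%

Mean R_i = (5.3 + 2.9 + 4.1 − 2.9 + 9.4 + 7.9 − 0.4) / 7 = 3.7571%
Mean R_m = (0.2 + 0.4 + 2.3 + 0.7 + 3.6 + 6.8 − 2.5) / 7 = 1.6429%
Σ(R_i − R̄_i)(R_m − R̄_m) = 54.9729  ⇒  Cov = 54.9729 / 6 = 9.1622
Σ(R_m − R̄_m)² = 52.5371  ⇒  Var(R_m) = 52.5371 / 6 = 8.7562
β = Cov / Var(R_m) = 9.1622 / 8.7562 = 1.0464
MRP = 9.84% − 5.05% = 4.79%
E(R) = R_f + β × MRP = 5.05% + 1.0464 × 4.79% = 10.06%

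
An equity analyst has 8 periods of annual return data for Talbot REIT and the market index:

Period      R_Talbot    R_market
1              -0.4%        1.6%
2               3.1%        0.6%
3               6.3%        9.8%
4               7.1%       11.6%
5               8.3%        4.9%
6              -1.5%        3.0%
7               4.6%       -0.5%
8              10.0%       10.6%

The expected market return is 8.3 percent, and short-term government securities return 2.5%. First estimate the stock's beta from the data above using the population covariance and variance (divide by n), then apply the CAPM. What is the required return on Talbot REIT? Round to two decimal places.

Mean R_i = (-0.4 + 3.1 + 6.3 + 7.1 + 8.3 − 1.5 + 4.6 + 10.0) / 8 = 4.6875%
Mean R_m = (1.6 + 0.6 + 9.8 + 11.6 + 4.9 + 3.0 − 0.5 + 10.6) / 8 = 5.2000%
Σ(R_i − R̄_i)(R_m − R̄_m) = 90.1900  ⇒  Cov = 90.1900 / 8 = 11.2738
Σ(R_m − R̄_m)² = 162.8200  ⇒  Var(R_m) = 162.8200 / 8 = 20.3525
β = Cov / Var(R_m) = 11.2738 / 20.3525 = 0.5539
MRP = 8.3% − 2.5% = 5.80%
E(R) = R_f + β × MRP = 2.5% + 0.5539 × 5.8% = 5.71%

5.71%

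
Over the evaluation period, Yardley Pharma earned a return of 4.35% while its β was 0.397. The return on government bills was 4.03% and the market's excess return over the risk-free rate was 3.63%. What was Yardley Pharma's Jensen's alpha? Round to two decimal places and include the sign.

CAPM benchmark = R_f + β(R_m − R_f) = 4.03% + 0.397 × 3.63% = 5.47111%
α = actual − benchmark = 4.35% − 5.47111% = -1.12%

-1.12%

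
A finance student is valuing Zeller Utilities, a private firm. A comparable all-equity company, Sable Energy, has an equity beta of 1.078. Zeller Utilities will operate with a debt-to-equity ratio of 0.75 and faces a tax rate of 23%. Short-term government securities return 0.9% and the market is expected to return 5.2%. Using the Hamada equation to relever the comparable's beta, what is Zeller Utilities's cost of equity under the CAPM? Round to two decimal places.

β_L = β_U × [1 + (1 − t)(D/E)] = 1.078 × [1 + (1 − 0.23) × 0.75]
    = 1.078 × [1 + 0.77 × 0.75] = 1.078 × 1.5775 = 1.7005
MRP = 5.2% − 0.9% = 4.30%
E(R) = R_f + β_L × MRP = 0.9% + 1.7005 × 4.3% = 8.21%

8.21%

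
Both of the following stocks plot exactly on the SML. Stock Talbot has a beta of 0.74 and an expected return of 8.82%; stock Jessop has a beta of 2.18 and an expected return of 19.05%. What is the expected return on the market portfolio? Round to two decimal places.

Both satisfy E(R) = R_f + β·MRP, so the slope of the SML is
MRP = (19.05% − 8.82%) / (2.18 − 0.74) = 10.23% / 1.44 = 7.1042%
R_f = E(R_Talbot) − β_Talbot·MRP = 8.82% − 0.74 × 7.1042% = 3.5629%
E(R_m) = R_f + MRP = 3.5629% + 7.1042% = 10.67%

10.67%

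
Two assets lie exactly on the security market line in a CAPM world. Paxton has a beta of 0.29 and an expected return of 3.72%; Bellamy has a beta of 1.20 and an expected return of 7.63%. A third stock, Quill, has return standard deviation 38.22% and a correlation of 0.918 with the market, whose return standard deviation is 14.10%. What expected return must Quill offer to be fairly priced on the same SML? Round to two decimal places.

13.17%

MRP = (7.63% − 3.72%) / (1.20 − 0.29) = 4.2967%
R_f = 3.72% − 0.29 × 4.2967% = 2.4740%
β_Quill = ρ·σ_i/σ_m = 0.918 × 38.22 / 14.10 = 2.4884
E(R_Quill) = R_f + β × MRP = 2.4740% + 2.4884 × 4.2967% = 13.17%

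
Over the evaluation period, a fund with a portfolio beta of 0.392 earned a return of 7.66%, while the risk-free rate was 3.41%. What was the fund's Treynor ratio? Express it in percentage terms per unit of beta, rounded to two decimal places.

Treynor = (R_P − R_f) / β_P = (7.66% − 3.41%) / 0.3920 = 4.25% / 0.3920 = 10.84%

10.84%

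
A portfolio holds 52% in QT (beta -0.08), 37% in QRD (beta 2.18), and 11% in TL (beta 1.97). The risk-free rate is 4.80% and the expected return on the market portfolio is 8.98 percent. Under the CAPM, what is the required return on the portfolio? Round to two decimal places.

8.90%

β_P = Σ w_i β_i = 0.52×-0.08 + 0.37×2.18 + 0.11×1.97 = 0.9817
MRP = 8.98% − 4.80% = 4.18%
E(R_P) = R_f + β_P × MRP = 4.80% + 0.9817 × 4.18% = 8.90%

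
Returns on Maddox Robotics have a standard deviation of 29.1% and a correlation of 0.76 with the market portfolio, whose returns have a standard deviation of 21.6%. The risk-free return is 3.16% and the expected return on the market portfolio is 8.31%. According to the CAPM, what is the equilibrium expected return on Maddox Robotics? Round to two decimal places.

β = ρ × σ_i / σ_m = 0.76 × 29.1% / 21.6% = 1.0239
MRP = 8.31% − 3.16% = 5.15%
E(R) = 3.16% + 1.0239 × 5.15% = 8.43%

8.43%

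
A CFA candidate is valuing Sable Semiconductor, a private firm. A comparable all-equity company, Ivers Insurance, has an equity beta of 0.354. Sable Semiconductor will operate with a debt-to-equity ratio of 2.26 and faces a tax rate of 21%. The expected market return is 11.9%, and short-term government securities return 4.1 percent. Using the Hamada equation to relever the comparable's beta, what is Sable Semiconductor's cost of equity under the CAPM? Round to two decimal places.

β_L = β_U × [1 + (1 − t)(D/E)] = 0.354 × [1 + (1 − 0.21) × 2.26]
    = 0.354 × [1 + 0.79 × 2.26] = 0.354 × 2.7854 = 0.9860
MRP = 11.9% − 4.1% = 7.80%
E(R) = R_f + β_L × MRP = 4.1% + 0.9860 × 7.8% = 11.79%

11.79%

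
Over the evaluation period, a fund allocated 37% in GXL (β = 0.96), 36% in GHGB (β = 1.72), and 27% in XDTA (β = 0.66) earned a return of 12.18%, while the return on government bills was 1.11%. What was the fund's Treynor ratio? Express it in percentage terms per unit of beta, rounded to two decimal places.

β_P = 0.37×0.96 + 0.36×1.72 + 0.27×0.66 = 1.1526
Treynor = (R_P − R_f) / β_P = (12.18% − 1.11%) / 1.1526 = 11.07% / 1.1526 = 9.60%

9.60%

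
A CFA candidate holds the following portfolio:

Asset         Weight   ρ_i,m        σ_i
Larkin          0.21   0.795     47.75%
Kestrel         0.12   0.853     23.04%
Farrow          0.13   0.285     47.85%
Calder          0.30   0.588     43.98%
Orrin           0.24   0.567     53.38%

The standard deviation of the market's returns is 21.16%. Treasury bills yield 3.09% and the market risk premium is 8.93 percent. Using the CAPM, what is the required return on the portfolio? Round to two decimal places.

β_Larkin = 0.795 × 47.75% / 21.16% = 1.7940
β_Kestrel = 0.853 × 23.04% / 21.16% = 0.9288
β_Farrow = 0.285 × 47.85% / 21.16% = 0.6445
β_Calder = 0.588 × 43.98% / 21.16% = 1.2221
β_Orrin = 0.567 × 53.38% / 21.16% = 1.4304
β_P = Σ w_i β_i = 0.21×1.7940 + 0.12×0.9288 + 0.13×0.6445 + 0.30×1.2221 + 0.24×1.4304 = 1.2819
E(R_P) = R_f + β_P × MRP = 3.09% + 1.2819 × 8.93% = 14.54%

14.54%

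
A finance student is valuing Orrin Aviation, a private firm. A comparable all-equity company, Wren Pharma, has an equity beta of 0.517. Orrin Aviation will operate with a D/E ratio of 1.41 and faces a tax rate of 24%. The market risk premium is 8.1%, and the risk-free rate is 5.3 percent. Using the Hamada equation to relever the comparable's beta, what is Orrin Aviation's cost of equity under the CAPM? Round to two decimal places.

13.98%

β_L = β_U × [1 + (1 − t)(D/E)] = 0.517 × [1 + (1 − 0.24) × 1.41]
    = 0.517 × [1 + 0.76 × 1.41] = 0.517 × 2.0716 = 1.0710
E(R) = R_f + β_L × MRP = 5.3% + 1.0710 × 8.1% = 13.98%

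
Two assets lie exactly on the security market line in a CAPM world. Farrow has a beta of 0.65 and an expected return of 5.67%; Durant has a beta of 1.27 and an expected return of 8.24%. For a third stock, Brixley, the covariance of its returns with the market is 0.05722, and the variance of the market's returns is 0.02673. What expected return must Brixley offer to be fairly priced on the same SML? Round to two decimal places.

11.85%

MRP = (8.24% − 5.67%) / (1.27 − 0.65) = 4.1452%
R_f = 5.67% − 0.65 × 4.1452% = 2.9756%
β_Brixley = Cov / Var(R_m) = 0.05722 / 0.02673 = 2.1407
E(R_Brixley) = R_f + β × MRP = 2.9756% + 2.1407 × 4.1452% = 11.85%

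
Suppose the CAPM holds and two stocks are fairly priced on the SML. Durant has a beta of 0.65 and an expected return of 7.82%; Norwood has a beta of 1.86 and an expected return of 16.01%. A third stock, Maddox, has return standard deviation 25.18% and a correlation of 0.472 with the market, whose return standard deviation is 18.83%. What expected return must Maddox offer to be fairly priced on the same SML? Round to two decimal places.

MRP = (16.01% − 7.82%) / (1.86 − 0.65) = 6.7686%
R_f = 7.82% − 0.65 × 6.7686% = 3.4204%
β_Maddox = ρ·σ_i/σ_m = 0.472 × 25.18 / 18.83 = 0.6312
E(R_Maddox) = R_f + β × MRP = 3.4204% + 0.6312 × 6.7686% = 7.69%

7.69%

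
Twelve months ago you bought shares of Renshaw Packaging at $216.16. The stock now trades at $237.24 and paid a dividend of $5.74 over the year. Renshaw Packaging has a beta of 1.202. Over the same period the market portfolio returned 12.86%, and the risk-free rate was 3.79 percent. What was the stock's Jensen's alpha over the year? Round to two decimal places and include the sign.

-2.28%

Realised HPR = (P1 + D1 − P0) / P0 = (237.24 + 5.74 − 216.16) / 216.16 = 26.82 / 216.16 = 12.4075%
MRP = 12.86% − 3.79% = 9.07%
CAPM required = R_f + β·MRP = 3.79% + 1.202 × 9.07% = 14.69214%
α = realised − required = 12.4075% − 14.69214% = -2.28%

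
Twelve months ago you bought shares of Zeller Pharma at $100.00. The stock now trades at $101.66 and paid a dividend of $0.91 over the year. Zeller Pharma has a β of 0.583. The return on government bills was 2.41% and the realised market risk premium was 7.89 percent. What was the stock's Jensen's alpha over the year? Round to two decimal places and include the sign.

Realised HPR = (P1 + D1 − P0) / P0 = (101.66 + 0.91 − 100.00) / 100.00 = 2.57 / 100.00 = 2.5700%
CAPM required = R_f + β·MRP = 2.41% + 0.583 × 7.89% = 7.00987%
α = realised − required = 2.5700% − 7.00987% = -4.44%

-4.44%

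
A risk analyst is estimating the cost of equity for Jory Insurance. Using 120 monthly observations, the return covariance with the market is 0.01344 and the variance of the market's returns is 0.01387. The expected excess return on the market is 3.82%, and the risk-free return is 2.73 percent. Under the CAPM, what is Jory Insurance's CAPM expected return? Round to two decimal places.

β = Cov(R_i, R_m) / Var(R_m) = 0.01344 / 0.01387 = 0.9690
E(R) = R_f + β × MRP = 2.73% + 0.9690 × 3.82% = 6.43%

6.43%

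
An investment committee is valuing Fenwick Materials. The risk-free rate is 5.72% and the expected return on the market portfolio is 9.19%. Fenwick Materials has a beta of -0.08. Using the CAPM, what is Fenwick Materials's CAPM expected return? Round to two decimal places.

5.44%

Market risk premium = E(R_m) − R_f = 9.19% − 5.72% = 3.47%
E(R) = R_f + β × MRP = 5.72% + -0.08 × 3.47% = 5.44%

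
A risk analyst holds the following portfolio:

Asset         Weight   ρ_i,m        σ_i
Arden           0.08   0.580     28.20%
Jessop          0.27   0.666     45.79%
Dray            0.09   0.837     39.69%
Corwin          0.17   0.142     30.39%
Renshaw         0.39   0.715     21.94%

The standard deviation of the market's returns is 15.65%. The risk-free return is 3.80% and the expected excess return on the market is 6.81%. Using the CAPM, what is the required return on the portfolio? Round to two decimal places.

12.23%

β_Arden = 0.580 × 28.20% / 15.65% = 1.0451
β_Jessop = 0.666 × 45.79% / 15.65% = 1.9486
β_Dray = 0.837 × 39.69% / 15.65% = 2.1227
β_Corwin = 0.142 × 30.39% / 15.65% = 0.2757
β_Renshaw = 0.715 × 21.94% / 15.65% = 1.0024
β_P = Σ w_i β_i = 0.08×1.0451 + 0.27×1.9486 + 0.09×2.1227 + 0.17×0.2757 + 0.39×1.0024 = 1.2386
E(R_P) = R_f + β_P × MRP = 3.80% + 1.2386 × 6.81% = 12.23%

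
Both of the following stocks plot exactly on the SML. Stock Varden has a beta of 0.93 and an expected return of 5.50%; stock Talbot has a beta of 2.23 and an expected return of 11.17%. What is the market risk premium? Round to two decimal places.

4.36%

Both satisfy E(R) = R_f + β·MRP, so the slope of the SML is
MRP = (11.17% − 5.50%) / (2.23 − 0.93) = 5.67% / 1.30 = 4.3615%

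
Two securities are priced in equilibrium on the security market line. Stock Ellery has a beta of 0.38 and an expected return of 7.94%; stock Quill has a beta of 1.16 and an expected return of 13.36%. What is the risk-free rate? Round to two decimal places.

Both satisfy E(R) = R_f + β·MRP, so the slope of the SML is
MRP = (13.36% − 7.94%) / (1.16 − 0.38) = 5.42% / 0.78 = 6.9487%
R_f = E(R_Ellery) − β_Ellery·MRP = 7.94% − 0.38 × 6.9487% = 5.2995%

5.30%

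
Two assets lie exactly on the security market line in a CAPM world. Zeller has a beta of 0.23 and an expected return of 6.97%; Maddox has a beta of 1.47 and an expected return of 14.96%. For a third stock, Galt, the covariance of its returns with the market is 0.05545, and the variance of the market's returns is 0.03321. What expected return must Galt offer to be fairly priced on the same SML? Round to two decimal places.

MRP = (14.96% − 6.97%) / (1.47 − 0.23) = 6.4435%
R_f = 6.97% − 0.23 × 6.4435% = 5.4880%
β_Galt = Cov / Var(R_m) = 0.05545 / 0.03321 = 1.6697
E(R_Galt) = R_f + β × MRP = 5.4880% + 1.6697 × 6.4435% = 16.25%

16.25%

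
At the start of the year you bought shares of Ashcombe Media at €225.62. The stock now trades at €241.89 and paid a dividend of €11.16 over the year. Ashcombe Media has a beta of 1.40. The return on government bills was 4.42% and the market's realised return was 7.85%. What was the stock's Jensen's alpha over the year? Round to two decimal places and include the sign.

+2.94%

Realised HPR = (P1 + D1 − P0) / P0 = (241.89 + 11.16 − 225.62) / 225.62 = 27.43 / 225.62 = 12.1576%
MRP = 7.85% − 4.42% = 3.43%
CAPM required = R_f + β·MRP = 4.42% + 1.40 × 3.43% = 9.2220%
α = realised − required = 12.1576% − 9.2220% = +2.94%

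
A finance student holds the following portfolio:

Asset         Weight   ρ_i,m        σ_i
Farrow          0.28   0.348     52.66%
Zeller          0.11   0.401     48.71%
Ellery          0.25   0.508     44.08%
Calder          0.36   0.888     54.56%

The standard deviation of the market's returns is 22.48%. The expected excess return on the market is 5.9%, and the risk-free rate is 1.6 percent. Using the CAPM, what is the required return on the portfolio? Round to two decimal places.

9.56%

β_Farrow = 0.348 × 52.66% / 22.48% = 0.8152
β_Zeller = 0.401 × 48.71% / 22.48% = 0.8689
β_Ellery = 0.508 × 44.08% / 22.48% = 0.9961
β_Calder = 0.888 × 54.56% / 22.48% = 2.1552
β_P = Σ w_i β_i = 0.28×0.8152 + 0.11×0.8689 + 0.25×0.9961 + 0.36×2.1552 = 1.3487
E(R_P) = R_f + β_P × MRP = 1.6% + 1.3487 × 5.9% = 9.56%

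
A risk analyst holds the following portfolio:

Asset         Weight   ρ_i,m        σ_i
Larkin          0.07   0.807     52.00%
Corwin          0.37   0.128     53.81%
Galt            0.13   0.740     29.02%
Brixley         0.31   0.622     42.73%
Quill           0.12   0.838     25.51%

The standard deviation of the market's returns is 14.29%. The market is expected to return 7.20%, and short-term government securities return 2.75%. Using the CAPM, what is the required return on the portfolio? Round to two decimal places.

8.69%

β_Larkin = 0.807 × 52.00% / 14.29% = 2.9366
β_Corwin = 0.128 × 53.81% / 14.29% = 0.4820
β_Galt = 0.740 × 29.02% / 14.29% = 1.5028
β_Brixley = 0.622 × 42.73% / 14.29% = 1.8599
β_Quill = 0.838 × 25.51% / 14.29% = 1.4960
β_P = Σ w_i β_i = 0.07×2.9366 + 0.37×0.4820 + 0.13×1.5028 + 0.31×1.8599 + 0.12×1.4960 = 1.3354
MRP = 7.20% − 2.75% = 4.45%
E(R_P) = R_f + β_P × MRP = 2.75% + 1.3354 × 4.45% = 8.69%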